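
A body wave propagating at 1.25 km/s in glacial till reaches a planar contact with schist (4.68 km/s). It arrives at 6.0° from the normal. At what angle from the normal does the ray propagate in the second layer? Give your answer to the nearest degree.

23°

Snell's law: sin θ₂ = (V₂/V₁)·sin θ₁ = (4.68/1.25)·sin 6.0° = 0.3914.
θ₂ = arcsin 0.3914 = 23.04° from the normal.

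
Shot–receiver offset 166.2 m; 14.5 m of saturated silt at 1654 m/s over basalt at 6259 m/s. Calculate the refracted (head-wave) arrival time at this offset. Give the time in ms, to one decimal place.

43.5 ms

t = x/V₂ + 2h·√(V₂²−V₁²)/(V₁V₂).
√(V₂²−V₁²) = √(6259²−1654²) = 6036.5 m/s; delay term = 2·14.5·6036.5/(1654·6259) = 0.01691 s.
t = 166.2/6259 + 0.01691 = 0.04346 s.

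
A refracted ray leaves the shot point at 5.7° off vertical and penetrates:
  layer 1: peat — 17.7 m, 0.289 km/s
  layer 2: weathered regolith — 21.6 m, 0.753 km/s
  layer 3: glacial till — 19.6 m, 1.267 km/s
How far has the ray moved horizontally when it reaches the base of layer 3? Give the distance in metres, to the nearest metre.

Apply Snell's law at each interface; in layer i the horizontal offset is hᵢ·tan θᵢ.
Layer 1: θ = 5.70°; offset = 17.7·tan 5.70° = 1.767 m.
Layer 2: sin θ = 0.753·sin 5.7°/0.289 = 0.2588, θ = 15.00°; offset = 21.6·tan 15.00° = 5.787 m.
Layer 3: sin θ = 1.267·sin 5.7°/0.289 = 0.4354, θ = 25.81°; offset = 19.6·tan 25.81° = 9.480 m.
Total horizontal offset = 17.034 m.

17 m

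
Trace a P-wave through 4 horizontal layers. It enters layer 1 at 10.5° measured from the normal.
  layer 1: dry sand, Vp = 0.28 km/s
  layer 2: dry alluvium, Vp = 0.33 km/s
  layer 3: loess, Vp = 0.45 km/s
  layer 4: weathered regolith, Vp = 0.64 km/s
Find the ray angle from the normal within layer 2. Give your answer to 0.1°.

Snell's law across each interface conserves sin θ / V, so sin θ_2 = V_2·sin θ₁/V₁.
sin θ_2 = 0.33 × sin 10.5° / 0.28 = 0.2148.
θ_2 = arcsin 0.2148 = 12.40°.

12.4°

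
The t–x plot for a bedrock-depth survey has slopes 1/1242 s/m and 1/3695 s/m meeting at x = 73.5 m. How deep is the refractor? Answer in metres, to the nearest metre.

26 m

h = (x_cross/2)·√((V₂−V₁)/(V₂+V₁)).
(V₂−V₁)/(V₂+V₁) = (3695−1242)/(3695+1242) = 0.4969; √ = 0.7049.
h = (73.5/2)·0.7049 = 25.90 m.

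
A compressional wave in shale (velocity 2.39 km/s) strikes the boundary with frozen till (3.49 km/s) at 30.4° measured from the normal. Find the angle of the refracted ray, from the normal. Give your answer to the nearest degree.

48°

sin θ₁/V₁ = sin θ₂/V₂ ⇒ sin θ₂ = 3.49·sin 30.4°/2.39 = 3.49·0.5060/2.39 = 0.7389.
θ₂ = sin⁻¹(0.7389) = 47.64° (from vertical).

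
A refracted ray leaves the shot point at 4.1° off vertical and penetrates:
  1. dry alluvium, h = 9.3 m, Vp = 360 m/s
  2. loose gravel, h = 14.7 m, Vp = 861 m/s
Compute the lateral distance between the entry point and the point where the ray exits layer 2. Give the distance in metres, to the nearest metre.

Apply Snell's law at each interface; in layer i the horizontal offset is hᵢ·tan θᵢ.
Layer 1: θ = 4.10°; offset = 9.3·tan 4.10° = 0.667 m.
Layer 2: sin θ = 861·sin 4.1°/360 = 0.1710, θ = 9.85°; offset = 14.7·tan 9.85° = 2.551 m.
Σ offsets = 3.218 m.

3 m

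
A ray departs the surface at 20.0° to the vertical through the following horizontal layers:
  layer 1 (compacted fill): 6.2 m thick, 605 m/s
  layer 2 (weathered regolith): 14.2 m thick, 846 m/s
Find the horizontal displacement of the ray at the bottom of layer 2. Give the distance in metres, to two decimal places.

p = sin θ₁/V₁ = sin 20.0°/605 = 5.6532e-04 s/m is conserved through the stack.
Layer 1: θ = 20.00°; offset = 6.2·tan 20.00° = 2.2566 m.
Layer 2: sin θ = p·846 = 0.4783 → θ = 28.57°; offset = 14.2·tan 28.57° = 7.7331 m.
Σ offsets = 9.9897 m.

9.99 m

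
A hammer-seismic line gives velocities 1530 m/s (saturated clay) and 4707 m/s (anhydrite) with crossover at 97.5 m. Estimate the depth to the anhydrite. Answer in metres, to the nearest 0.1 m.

34.8 m

h = (x_cross/2)·√((V₂−V₁)/(V₂+V₁)).
(V₂−V₁)/(V₂+V₁) = (4707−1530)/(4707+1530) = 0.5094; √ = 0.7137.
h = (97.5/2)·0.7137 = 34.79 m.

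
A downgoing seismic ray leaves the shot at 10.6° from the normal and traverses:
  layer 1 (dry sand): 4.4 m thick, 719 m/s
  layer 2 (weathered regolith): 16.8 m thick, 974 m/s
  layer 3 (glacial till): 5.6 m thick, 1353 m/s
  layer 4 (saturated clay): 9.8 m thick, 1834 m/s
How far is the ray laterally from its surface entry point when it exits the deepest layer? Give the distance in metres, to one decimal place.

Apply Snell's law at each interface; in layer i the horizontal offset is hᵢ·tan θᵢ.
Layer 1: θ = 10.60°; offset = 4.4·tan 10.60° = 0.823 m.
Layer 2: sin θ = 974·sin 10.6°/719 = 0.2492, θ = 14.43°; offset = 16.8·tan 14.43° = 4.323 m.
Layer 3: sin θ = 1353·sin 10.6°/719 = 0.3462, θ = 20.25°; offset = 5.6·tan 20.25° = 2.066 m.
Layer 4: sin θ = 1834·sin 10.6°/719 = 0.4692, θ = 27.98°; offset = 9.8·tan 27.98° = 5.207 m.
Total horizontal offset = 12.420 m.

12.4 m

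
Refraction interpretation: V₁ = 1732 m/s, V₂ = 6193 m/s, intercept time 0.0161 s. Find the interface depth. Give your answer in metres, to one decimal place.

14.5 m

h = tᵢ·V₁·V₂ / (2·√(V₂²−V₁²)).
√(V₂²−V₁²) = √(6193² − 1732²) = 5945.9 m/s.
h = 0.0161 s × 1732 × 6193 / (2 × 5945.9) = 14.52 m.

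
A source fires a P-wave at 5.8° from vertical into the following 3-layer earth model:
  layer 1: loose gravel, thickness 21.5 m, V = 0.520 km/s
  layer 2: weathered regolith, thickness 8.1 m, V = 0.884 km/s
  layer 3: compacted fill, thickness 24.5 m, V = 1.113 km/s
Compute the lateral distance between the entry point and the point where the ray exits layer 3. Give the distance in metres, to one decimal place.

Ray parameter p = sin 5.8° / 0.520 km/s = 1.9434e-01 s/km.
Layer 1: θ = 5.80°; offset = 21.5·tan 5.80° = 2.184 m.
Layer 2: sin θ = p·0.884 = 0.1718 → θ = 9.89°; offset = 8.1·tan 9.89° = 1.413 m.
Layer 3: sin θ = p·1.113 = 0.2163 → θ = 12.49°; offset = 24.5·tan 12.49° = 5.428 m.
Summing the layer offsets gives 9.024 m.

9.0 m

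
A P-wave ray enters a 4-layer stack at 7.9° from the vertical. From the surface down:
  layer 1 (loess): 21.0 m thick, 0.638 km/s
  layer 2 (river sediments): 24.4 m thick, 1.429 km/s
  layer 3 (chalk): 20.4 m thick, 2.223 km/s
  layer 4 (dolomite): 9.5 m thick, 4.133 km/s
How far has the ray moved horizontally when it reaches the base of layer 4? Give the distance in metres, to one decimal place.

40.5 m

Apply Snell's law at each interface; in layer i the horizontal offset is hᵢ·tan θᵢ.
Layer 1: θ = 7.90°; offset = 21.0·tan 7.90° = 2.914 m.
Layer 2: sin θ = 1.429·sin 7.9°/0.638 = 0.3078, θ = 17.93°; offset = 24.4·tan 17.93° = 7.895 m.
Layer 3: sin θ = 2.223·sin 7.9°/0.638 = 0.4789, θ = 28.61°; offset = 20.4·tan 28.61° = 11.129 m.
Layer 4: sin θ = 4.133·sin 7.9°/0.638 = 0.8904, θ = 62.92°; offset = 9.5·tan 62.92° = 18.581 m.
Σ offsets = 40.519 m.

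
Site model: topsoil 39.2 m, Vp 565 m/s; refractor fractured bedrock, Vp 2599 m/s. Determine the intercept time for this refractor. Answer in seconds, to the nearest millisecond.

0.135 s

tᵢ = 2h·√(V₂²−V₁²)/(V₁V₂).
√(V₂²−V₁²) = √(2599²−565²) = 2536.8 m/s.
tᵢ = 2·39.2·2536.8/(565·2599) = 0.13544 s.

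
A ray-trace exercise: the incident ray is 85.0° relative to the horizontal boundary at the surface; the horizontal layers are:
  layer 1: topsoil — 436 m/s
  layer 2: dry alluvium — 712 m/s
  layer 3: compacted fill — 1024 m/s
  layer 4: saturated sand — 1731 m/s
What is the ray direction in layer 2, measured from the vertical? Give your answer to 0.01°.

8.18°

From the normal: θ₁ = 90° − 85.0° = 5.0°.
Ray parameter p = sin 5.0° / 436 = 1.9990e-04 s/m.
sin θ_2 = p·V_2 = 1.9990e-04 × 712 = 0.1423.
θ_2 = 8.18° from the vertical.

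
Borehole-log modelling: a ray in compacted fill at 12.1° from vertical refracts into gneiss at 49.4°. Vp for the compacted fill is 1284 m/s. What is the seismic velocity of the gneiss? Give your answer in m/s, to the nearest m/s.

4651 m/s

Snell's law: sin 12.1°/V₁ = sin 49.4°/V₂.
V₂ = V₁·sin 49.4°/sin 12.1° = 1284 × 3.6222 = 4650.85 m/s.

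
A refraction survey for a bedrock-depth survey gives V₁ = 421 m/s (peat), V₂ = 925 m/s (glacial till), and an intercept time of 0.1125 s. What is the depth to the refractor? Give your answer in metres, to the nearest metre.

27 m

θ_c = arcsin(421/925) = 27.07°; cos θ_c = 0.8904.
tᵢ = 2h cos θ_c/V₁ ⇒ h = tᵢ·V₁/(2 cos θ_c) = 0.1125·421/(2·0.8904) = 26.60 m.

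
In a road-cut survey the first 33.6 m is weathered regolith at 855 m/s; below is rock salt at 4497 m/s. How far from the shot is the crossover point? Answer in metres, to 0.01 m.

81.46 m

θ_c = arcsin(855/4497) = 10.96°, so cos θ_c = 0.9818 and tᵢ = 2h cos θ_c/V₁ = 0.0772 s.
At crossover x/V₁ = x/V₂ + tᵢ ⇒ x = tᵢ/(1/V₁ − 1/V₂) = 0.07716/(1.1696e-03 − 2.2237e-04) = 81.46 m.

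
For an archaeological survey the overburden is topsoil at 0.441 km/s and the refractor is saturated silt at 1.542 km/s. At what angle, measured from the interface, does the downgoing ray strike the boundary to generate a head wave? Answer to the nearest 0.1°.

Critical incidence: sin θ_c = V₁/V₂ = 0.441/1.542 = 0.2860.
θ_c = arcsin 0.2860 = 16.62°.
Measured from the interface: 90° − 16.62° = 73.38°.

73.4°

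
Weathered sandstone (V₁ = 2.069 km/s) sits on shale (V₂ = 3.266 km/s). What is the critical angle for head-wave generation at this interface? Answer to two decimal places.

39.31°

At critical incidence the refracted ray runs along the interface (θ₂ = 90°), so sin θ_c = V₁/V₂.
θ_c = arcsin(2.069/3.266) = arcsin 0.6335 = 39.31°.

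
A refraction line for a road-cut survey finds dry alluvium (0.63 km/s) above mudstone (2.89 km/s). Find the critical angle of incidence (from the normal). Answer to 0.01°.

At critical incidence the refracted ray runs along the interface (θ₂ = 90°), so sin θ_c = V₁/V₂.
θ_c = arcsin(0.63/2.89) = arcsin 0.2180 = 12.59°.

12.59°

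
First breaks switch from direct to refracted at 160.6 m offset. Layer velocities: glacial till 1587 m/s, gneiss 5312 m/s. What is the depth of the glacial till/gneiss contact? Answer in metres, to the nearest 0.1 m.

h = (x_cross/2)·√((V₂−V₁)/(V₂+V₁)).
(V₂−V₁)/(V₂+V₁) = (5312−1587)/(5312+1587) = 0.5399; √ = 0.7348.
h = (160.6/2)·0.7348 = 59.00 m.

59.0 m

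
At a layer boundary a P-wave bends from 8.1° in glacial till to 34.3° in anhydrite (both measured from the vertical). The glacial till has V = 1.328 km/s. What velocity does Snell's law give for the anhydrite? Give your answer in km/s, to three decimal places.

5.311 km/s

sin 8.1° = 0.1409; sin 34.3° = 0.5635.
V₂ = V₁·(sin θ₂/sin θ₁) = 1.328·(0.5635/0.1409) = 5.311 km/s.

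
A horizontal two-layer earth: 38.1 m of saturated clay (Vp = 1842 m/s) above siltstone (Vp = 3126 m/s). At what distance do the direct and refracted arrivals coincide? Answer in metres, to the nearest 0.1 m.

149.9 m

x_cross = 2h·√((V₂+V₁)/(V₂−V₁)).
(V₂+V₁)/(V₂−V₁) = (3126+1842)/(3126−1842) = 3.8692; √ = 1.9670.
x_cross = 2·38.1·1.9670 = 149.89 m.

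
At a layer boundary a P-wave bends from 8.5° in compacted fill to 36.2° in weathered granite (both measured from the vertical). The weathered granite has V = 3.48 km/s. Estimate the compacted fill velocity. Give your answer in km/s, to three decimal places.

Snell's law: sin 8.5°/V₁ = sin 36.2°/V₂.
V₁ = V₂·sin 8.5°/sin 36.2° = 3.48 × 0.2503 = 0.871 km/s.

0.871 km/s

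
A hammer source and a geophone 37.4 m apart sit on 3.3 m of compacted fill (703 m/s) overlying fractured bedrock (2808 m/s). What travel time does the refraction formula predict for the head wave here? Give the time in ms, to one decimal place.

θ_c = arcsin(V₁/V₂) = arcsin(703/2808) = 14.50°, cos θ_c = 0.9682.
Intercept time tᵢ = 2h cos θ_c / V₁ = 2·3.3·0.9682/703 = 0.00909 s.
t = x/V₂ + tᵢ = 37.4/2808 + 0.00909 = 0.02241 s.

22.4 ms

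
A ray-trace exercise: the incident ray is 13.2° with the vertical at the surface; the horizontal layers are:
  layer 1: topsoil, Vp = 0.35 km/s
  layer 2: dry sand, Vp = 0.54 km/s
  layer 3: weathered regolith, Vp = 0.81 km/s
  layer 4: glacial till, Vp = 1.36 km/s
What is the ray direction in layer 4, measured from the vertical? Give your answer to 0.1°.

62.5°

Ray parameter p = sin 13.2° / 0.35 = 6.5243e-01 s/km.
sin θ_4 = p·V_4 = 6.5243e-01 × 1.36 = 0.8873.
θ_4 = arcsin 0.8873 = 62.54°.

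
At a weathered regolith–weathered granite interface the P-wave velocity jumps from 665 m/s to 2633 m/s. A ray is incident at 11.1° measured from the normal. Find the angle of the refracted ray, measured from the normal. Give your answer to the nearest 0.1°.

49.7°

Snell's law: sin θ₂ = (V₂/V₁)·sin θ₁ = (2633/665)·sin 11.1° = 0.7623.
θ₂ = sin⁻¹(0.7623) = 49.66° (from vertical).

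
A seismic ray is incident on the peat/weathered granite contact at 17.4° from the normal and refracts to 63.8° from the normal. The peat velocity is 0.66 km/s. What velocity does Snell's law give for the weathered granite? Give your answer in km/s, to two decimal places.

Snell's law: sin 17.4°/V₁ = sin 63.8°/V₂.
V₂ = V₁·sin 63.8°/sin 17.4° = 0.66 × 3.0005 = 1.98 km/s.

1.98 km/s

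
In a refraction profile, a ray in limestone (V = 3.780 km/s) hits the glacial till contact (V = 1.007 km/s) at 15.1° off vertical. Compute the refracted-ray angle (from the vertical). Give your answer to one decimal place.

Snell's law: sin θ₂ = (V₂/V₁)·sin θ₁ = (1.007/3.780)·sin 15.1° = 0.0694.
θ₂ = arcsin 0.0694 = 3.98° from the normal.

4.0°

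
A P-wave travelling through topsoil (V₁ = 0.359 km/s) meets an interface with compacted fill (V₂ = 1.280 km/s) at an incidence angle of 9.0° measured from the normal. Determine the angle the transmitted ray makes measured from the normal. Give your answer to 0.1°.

33.9°

Snell's law: sin θ₂ = (V₂/V₁)·sin θ₁ = (1.280/0.359)·sin 9.0° = 0.5578.
θ₂ = sin⁻¹(0.5578) = 33.90° (from vertical).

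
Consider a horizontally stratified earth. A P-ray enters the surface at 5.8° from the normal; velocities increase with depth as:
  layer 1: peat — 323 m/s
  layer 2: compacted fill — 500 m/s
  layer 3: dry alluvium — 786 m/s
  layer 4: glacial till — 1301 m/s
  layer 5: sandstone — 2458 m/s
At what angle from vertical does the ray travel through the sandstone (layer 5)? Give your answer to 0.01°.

Snell's law across each interface conserves sin θ / V, so sin θ_5 = V_5·sin θ₁/V₁.
sin θ_5 = 2458 × sin 5.8° / 323 = 0.7690.
θ_5 = 50.27° from the vertical.

50.27°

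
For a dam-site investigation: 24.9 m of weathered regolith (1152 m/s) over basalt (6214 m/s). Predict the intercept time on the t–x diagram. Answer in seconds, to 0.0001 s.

tᵢ = 2h·√(V₂²−V₁²)/(V₁V₂).
√(V₂²−V₁²) = √(6214²−1152²) = 6106.3 m/s.
tᵢ = 2·24.9·6106.3/(1152·6214) = 0.04248 s.

0.0425 s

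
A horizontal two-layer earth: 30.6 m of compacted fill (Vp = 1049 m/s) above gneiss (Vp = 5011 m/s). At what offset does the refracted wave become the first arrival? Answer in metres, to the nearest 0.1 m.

θ_c = arcsin(1049/5011) = 12.08°, so cos θ_c = 0.9778 and tᵢ = 2h cos θ_c/V₁ = 0.0570 s.
At crossover x/V₁ = x/V₂ + tᵢ ⇒ x = tᵢ/(1/V₁ − 1/V₂) = 0.05705/(9.5329e-04 − 1.9956e-04) = 75.69 m.

75.7 m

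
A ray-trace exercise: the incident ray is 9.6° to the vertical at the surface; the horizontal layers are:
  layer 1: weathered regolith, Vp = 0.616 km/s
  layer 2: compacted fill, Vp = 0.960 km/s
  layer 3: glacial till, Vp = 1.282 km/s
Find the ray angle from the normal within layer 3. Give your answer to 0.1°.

20.3°

Ray parameter p = sin 9.6° / 0.616 = 2.7073e-01 s/km.
sin θ_3 = p·V_3 = 2.7073e-01 × 1.282 = 0.3471.
θ_3 = 20.31° from the vertical.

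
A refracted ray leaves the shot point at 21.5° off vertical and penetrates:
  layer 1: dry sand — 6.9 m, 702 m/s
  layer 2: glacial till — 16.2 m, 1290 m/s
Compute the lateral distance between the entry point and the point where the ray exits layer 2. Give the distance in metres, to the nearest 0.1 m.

17.5 m

p = sin θ₁/V₁ = sin 21.5°/702 = 5.2208e-04 s/m is conserved through the stack.
Layer 1: θ = 21.50°; offset = 6.9·tan 21.50° = 2.718 m.
Layer 2: sin θ = p·1290 = 0.6735 → θ = 42.34°; offset = 16.2·tan 42.34° = 14.760 m.
Σ offsets = 17.478 m.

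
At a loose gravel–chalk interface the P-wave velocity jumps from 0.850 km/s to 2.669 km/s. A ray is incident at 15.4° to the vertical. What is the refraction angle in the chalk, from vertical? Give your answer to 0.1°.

sin θ₁/V₁ = sin θ₂/V₂ ⇒ sin θ₂ = 2.669·sin 15.4°/0.850 = 2.669·0.2656/0.850 = 0.8338.
θ₂ = arcsin 0.8338 = 56.50° from the normal.

56.5°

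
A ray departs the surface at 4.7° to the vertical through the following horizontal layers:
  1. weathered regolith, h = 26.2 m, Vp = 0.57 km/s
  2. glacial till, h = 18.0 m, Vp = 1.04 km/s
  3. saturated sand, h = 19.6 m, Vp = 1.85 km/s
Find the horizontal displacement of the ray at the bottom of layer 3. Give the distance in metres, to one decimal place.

p = sin θ₁/V₁ = sin 4.7°/0.57 = 1.4375e-01 s/km is conserved through the stack.
Layer 1: θ = 4.70°; offset = 26.2·tan 4.70° = 2.154 m.
Layer 2: sin θ = p·1.04 = 0.1495 → θ = 8.60°; offset = 18.0·tan 8.60° = 2.722 m.
Layer 3: sin θ = p·1.85 = 0.2659 → θ = 15.42°; offset = 19.6·tan 15.42° = 5.407 m.
Σ offsets = 10.283 m.

10.3 m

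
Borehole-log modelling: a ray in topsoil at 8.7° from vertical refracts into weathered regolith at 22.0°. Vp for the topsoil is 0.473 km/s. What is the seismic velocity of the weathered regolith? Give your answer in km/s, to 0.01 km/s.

1.17 km/s

sin 8.7° = 0.1513; sin 22.0° = 0.3746.
V₂ = V₁·(sin θ₂/sin θ₁) = 0.473·(0.3746/0.1513) = 1.17 km/s.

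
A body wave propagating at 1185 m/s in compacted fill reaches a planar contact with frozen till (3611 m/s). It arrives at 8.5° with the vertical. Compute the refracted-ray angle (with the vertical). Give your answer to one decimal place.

sin θ₁/V₁ = sin θ₂/V₂ ⇒ sin θ₂ = 3611·sin 8.5°/1185 = 3611·0.1478/1185 = 0.4504.
θ₂ = arcsin 0.4504 = 26.77° from the normal.

26.8°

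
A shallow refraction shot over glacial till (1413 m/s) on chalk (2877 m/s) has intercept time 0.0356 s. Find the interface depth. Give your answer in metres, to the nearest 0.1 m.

h = tᵢ·V₁·V₂ / (2·√(V₂²−V₁²)).
√(V₂²−V₁²) = √(2877² − 1413²) = 2506.1 m/s.
h = 0.0356 s × 1413 × 2877 / (2 × 2506.1) = 28.87 m.

28.9 m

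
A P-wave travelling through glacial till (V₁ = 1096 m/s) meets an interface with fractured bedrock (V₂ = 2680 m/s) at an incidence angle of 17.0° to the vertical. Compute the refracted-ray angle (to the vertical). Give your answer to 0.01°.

sin θ₁/V₁ = sin θ₂/V₂ ⇒ sin θ₂ = 2680·sin 17.0°/1096 = 2680·0.2924/1096 = 0.7149.
θ₂ = arcsin 0.7149 = 45.64° from the normal.

45.64°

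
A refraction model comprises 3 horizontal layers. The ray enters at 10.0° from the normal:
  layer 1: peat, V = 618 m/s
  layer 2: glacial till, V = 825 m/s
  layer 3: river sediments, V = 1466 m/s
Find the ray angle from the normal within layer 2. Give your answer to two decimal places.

Snell's law across each interface conserves sin θ / V, so sin θ_2 = V_2·sin θ₁/V₁.
sin θ_2 = 825 × sin 10.0° / 618 = 0.2318.
θ_2 = arcsin 0.2318 = 13.40°.

13.40°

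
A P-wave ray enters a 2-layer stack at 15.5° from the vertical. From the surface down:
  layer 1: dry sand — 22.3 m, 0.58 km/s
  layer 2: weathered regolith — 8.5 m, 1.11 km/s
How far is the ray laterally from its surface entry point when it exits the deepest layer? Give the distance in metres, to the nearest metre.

11 m

Apply Snell's law at each interface; in layer i the horizontal offset is hᵢ·tan θᵢ.
Layer 1: θ = 15.50°; offset = 22.3·tan 15.50° = 6.184 m.
Layer 2: sin θ = 1.11·sin 15.5°/0.58 = 0.5114, θ = 30.76°; offset = 8.5·tan 30.76° = 5.059 m.
Σ offsets = 11.243 m.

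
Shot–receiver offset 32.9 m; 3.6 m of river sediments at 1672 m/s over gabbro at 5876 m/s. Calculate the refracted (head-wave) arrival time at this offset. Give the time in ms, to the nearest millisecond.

10 ms

θ_c = arcsin(V₁/V₂) = arcsin(1672/5876) = 16.53°, cos θ_c = 0.9587.
Intercept time tᵢ = 2h cos θ_c / V₁ = 2·3.6·0.9587/1672 = 0.00413 s.
t = x/V₂ + tᵢ = 32.9/5876 + 0.00413 = 0.00973 s.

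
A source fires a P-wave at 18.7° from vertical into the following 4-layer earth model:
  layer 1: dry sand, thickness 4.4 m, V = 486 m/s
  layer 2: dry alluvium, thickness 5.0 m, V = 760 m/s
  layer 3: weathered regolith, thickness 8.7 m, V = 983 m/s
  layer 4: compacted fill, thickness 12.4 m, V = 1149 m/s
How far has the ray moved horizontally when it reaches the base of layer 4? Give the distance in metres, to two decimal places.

26.21 m

Ray parameter p = sin 18.7° / 486 m/s = 6.5970e-04 s/m.
Layer 1: θ = 18.70°; offset = 4.4·tan 18.70° = 1.4893 m.
Layer 2: sin θ = p·760 = 0.5014 → θ = 30.09°; offset = 5.0·tan 30.09° = 2.8973 m.
Layer 3: sin θ = p·983 = 0.6485 → θ = 40.43°; offset = 8.7·tan 40.43° = 7.4114 m.
Layer 4: sin θ = p·1149 = 0.7580 → θ = 49.29°; offset = 12.4·tan 49.29° = 14.4100 m.
Σ offsets = 26.2080 m.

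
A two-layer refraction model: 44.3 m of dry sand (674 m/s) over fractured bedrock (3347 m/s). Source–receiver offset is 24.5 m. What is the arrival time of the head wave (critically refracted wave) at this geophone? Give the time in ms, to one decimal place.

θ_c = arcsin(V₁/V₂) = arcsin(674/3347) = 11.62°, cos θ_c = 0.9795.
Intercept time tᵢ = 2h cos θ_c / V₁ = 2·44.3·0.9795/674 = 0.12876 s.
t = x/V₂ + tᵢ = 24.5/3347 + 0.12876 = 0.13608 s.

136.1 ms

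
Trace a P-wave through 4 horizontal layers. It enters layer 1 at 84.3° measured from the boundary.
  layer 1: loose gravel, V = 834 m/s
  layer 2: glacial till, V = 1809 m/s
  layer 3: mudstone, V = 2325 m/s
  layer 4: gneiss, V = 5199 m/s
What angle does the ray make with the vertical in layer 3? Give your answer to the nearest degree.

16°

From the normal: θ₁ = 90° − 84.3° = 5.7°.
Ray parameter p = sin 5.7° / 834 = 1.1909e-04 s/m.
sin θ_3 = p·V_3 = 1.1909e-04 × 2325 = 0.2769.
θ_3 = 16.07° from the vertical.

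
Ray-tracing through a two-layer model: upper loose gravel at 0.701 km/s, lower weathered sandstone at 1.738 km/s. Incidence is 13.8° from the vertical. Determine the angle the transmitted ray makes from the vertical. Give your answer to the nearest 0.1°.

36.3°

Snell's law: sin θ₂ = (V₂/V₁)·sin θ₁ = (1.738/0.701)·sin 13.8° = 0.5914.
θ₂ = arcsin 0.5914 = 36.26° from the normal.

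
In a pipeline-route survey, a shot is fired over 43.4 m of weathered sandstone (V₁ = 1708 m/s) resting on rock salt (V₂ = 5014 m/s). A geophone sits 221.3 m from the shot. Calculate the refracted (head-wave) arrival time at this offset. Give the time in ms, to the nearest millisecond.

92 ms

θ_c = arcsin(V₁/V₂) = arcsin(1708/5014) = 19.92°, cos θ_c = 0.9402.
Intercept time tᵢ = 2h cos θ_c / V₁ = 2·43.4·0.9402/1708 = 0.04778 s.
t = x/V₂ + tᵢ = 221.3/5014 + 0.04778 = 0.09192 s.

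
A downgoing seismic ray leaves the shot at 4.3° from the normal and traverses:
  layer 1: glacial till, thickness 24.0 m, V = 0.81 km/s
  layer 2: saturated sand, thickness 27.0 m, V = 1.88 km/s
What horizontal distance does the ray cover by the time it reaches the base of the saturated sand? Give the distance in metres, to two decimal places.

6.58 m

Apply Snell's law at each interface; in layer i the horizontal offset is hᵢ·tan θᵢ.
Layer 1: θ = 4.30°; offset = 24.0·tan 4.30° = 1.8046 m.
Layer 2: sin θ = 1.88·sin 4.3°/0.81 = 0.1740, θ = 10.02°; offset = 27.0·tan 10.02° = 4.7715 m.
Total horizontal offset = 6.5760 m.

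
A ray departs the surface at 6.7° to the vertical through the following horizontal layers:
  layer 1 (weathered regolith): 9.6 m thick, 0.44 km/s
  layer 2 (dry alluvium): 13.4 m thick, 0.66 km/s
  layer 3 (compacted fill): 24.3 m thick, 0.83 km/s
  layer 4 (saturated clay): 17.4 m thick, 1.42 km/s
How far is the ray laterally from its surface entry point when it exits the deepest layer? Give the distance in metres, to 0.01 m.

Apply Snell's law at each interface; in layer i the horizontal offset is hᵢ·tan θᵢ.
Layer 1: θ = 6.70°; offset = 9.6·tan 6.70° = 1.1277 m.
Layer 2: sin θ = 0.66·sin 6.7°/0.44 = 0.1750, θ = 10.08°; offset = 13.4·tan 10.08° = 2.3818 m.
Layer 3: sin θ = 0.83·sin 6.7°/0.44 = 0.2201, θ = 12.71°; offset = 24.3·tan 12.71° = 5.4825 m.
Layer 4: sin θ = 1.42·sin 6.7°/0.44 = 0.3765, θ = 22.12°; offset = 17.4·tan 22.12° = 7.0721 m.
Summing the layer offsets gives 16.0641 m.

16.06 m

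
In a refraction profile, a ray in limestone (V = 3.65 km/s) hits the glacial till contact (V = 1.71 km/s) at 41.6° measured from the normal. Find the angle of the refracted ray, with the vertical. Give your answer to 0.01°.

18.12°

sin θ₁/V₁ = sin θ₂/V₂ ⇒ sin θ₂ = 1.71·sin 41.6°/3.65 = 1.71·0.6639/3.65 = 0.3110.
θ₂ = sin⁻¹(0.3110) = 18.12° (from vertical).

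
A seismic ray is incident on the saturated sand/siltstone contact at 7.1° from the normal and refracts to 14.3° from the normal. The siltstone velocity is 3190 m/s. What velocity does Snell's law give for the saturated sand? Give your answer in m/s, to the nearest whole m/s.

1596 m/s

sin 7.1° = 0.1236; sin 14.3° = 0.2470.
V₁ = V₂·(sin θ₁/sin θ₂) = 3190·(0.1236/0.2470) = 1596.32 m/s.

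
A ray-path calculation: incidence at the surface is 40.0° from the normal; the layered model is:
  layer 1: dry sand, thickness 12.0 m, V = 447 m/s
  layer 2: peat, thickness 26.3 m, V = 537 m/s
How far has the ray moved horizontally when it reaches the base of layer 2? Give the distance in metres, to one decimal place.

42.0 m

Apply Snell's law at each interface; in layer i the horizontal offset is hᵢ·tan θᵢ.
Layer 1: θ = 40.00°; offset = 12.0·tan 40.00° = 10.069 m.
Layer 2: sin θ = 537·sin 40.0°/447 = 0.7722, θ = 50.55°; offset = 26.3·tan 50.55° = 31.964 m.
Total horizontal offset = 42.033 m.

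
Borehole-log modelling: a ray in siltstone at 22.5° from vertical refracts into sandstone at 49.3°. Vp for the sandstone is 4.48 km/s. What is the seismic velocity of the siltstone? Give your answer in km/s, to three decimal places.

sin 22.5° = 0.3827; sin 49.3° = 0.7581.
V₁ = V₂·(sin θ₁/sin θ₂) = 4.48·(0.3827/0.7581) = 2.261 km/s.

2.261 km/s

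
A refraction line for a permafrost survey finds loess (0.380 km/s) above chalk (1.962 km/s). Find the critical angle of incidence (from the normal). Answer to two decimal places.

11.17°

Critical incidence: sin θ_c = V₁/V₂ = 0.380/1.962 = 0.1937.
θ_c = arcsin 0.1937 = 11.17°.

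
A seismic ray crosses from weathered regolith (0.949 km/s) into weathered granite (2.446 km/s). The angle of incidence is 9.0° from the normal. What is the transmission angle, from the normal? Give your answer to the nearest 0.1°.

Snell's law: sin θ₂ = (V₂/V₁)·sin θ₁ = (2.446/0.949)·sin 9.0° = 0.4032.
θ₂ = sin⁻¹(0.4032) = 23.78° (from vertical).

23.8°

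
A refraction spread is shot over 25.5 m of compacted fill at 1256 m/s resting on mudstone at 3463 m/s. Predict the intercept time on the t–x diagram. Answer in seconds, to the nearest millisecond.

tᵢ = 2h·√(V₂²−V₁²)/(V₁V₂).
√(V₂²−V₁²) = √(3463²−1256²) = 3227.2 m/s.
tᵢ = 2·25.5·3227.2/(1256·3463) = 0.03784 s.

0.038 s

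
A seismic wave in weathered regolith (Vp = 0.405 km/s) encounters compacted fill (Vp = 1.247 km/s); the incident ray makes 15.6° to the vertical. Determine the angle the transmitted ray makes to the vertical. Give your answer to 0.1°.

Snell's law: sin θ₂ = (V₂/V₁)·sin θ₁ = (1.247/0.405)·sin 15.6° = 0.8280.
θ₂ = arcsin 0.8280 = 55.89° from the normal.

55.9°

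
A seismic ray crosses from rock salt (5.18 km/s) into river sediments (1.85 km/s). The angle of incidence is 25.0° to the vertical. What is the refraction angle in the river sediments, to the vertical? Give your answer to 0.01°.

Snell's law: sin θ₂ = (V₂/V₁)·sin θ₁ = (1.85/5.18)·sin 25.0° = 0.1509.
θ₂ = arcsin 0.1509 = 8.68° from the normal.

8.68°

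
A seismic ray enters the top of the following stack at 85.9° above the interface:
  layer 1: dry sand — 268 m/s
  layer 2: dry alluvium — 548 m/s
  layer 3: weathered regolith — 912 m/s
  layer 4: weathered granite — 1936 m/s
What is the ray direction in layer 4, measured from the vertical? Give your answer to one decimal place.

From the normal: θ₁ = 90° − 85.9° = 4.1°.
Snell's law across each interface conserves sin θ / V, so sin θ_4 = V_4·sin θ₁/V₁.
sin θ_4 = 1936 × sin 4.1° / 268 = 0.5165.
θ_4 = arcsin 0.5165 = 31.10°.

31.1°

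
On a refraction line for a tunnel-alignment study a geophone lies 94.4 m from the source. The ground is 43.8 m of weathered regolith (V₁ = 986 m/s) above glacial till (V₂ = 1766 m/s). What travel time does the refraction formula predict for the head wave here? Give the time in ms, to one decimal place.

t = x/V₂ + 2h·√(V₂²−V₁²)/(V₁V₂).
√(V₂²−V₁²) = √(1766²−986²) = 1465.1 m/s; delay term = 2·43.8·1465.1/(986·1766) = 0.07371 s.
t = 94.4/1766 + 0.07371 = 0.12716 s.

127.2 ms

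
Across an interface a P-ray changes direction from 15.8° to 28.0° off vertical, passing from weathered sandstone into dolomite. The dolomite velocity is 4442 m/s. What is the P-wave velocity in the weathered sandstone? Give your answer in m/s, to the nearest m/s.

Snell's law: sin 15.8°/V₁ = sin 28.0°/V₂.
V₁ = V₂·sin 15.8°/sin 28.0° = 4442 × 0.5800 = 2576.23 m/s.

2576 m/s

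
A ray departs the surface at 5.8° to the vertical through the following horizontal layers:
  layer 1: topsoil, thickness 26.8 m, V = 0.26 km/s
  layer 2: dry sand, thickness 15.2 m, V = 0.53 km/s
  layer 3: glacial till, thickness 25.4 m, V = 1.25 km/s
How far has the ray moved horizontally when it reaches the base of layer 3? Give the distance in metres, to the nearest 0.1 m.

20.0 m

Ray parameter p = sin 5.8° / 0.26 km/s = 3.8868e-01 s/km.
Layer 1: θ = 5.80°; offset = 26.8·tan 5.80° = 2.722 m.
Layer 2: sin θ = p·0.53 = 0.2060 → θ = 11.89°; offset = 15.2·tan 11.89° = 3.200 m.
Layer 3: sin θ = p·1.25 = 0.4858 → θ = 29.07°; offset = 25.4·tan 29.07° = 14.119 m.
Summing the layer offsets gives 20.041 m.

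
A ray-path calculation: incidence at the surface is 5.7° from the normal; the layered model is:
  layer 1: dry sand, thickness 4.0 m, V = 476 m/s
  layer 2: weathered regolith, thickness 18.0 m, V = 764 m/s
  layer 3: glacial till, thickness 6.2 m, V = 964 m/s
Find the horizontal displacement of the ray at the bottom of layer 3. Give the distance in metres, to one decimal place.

4.6 m

Ray parameter p = sin 5.7° / 476 m/s = 2.0865e-04 s/m.
Layer 1: θ = 5.70°; offset = 4.0·tan 5.70° = 0.399 m.
Layer 2: sin θ = p·764 = 0.1594 → θ = 9.17°; offset = 18.0·tan 9.17° = 2.907 m.
Layer 3: sin θ = p·964 = 0.2011 → θ = 11.60°; offset = 6.2·tan 11.60° = 1.273 m.
Summing the layer offsets gives 4.579 m.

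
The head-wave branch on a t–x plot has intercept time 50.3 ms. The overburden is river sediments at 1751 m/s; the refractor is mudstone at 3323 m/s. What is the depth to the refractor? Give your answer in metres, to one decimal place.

h = tᵢ·V₁·V₂ / (2·√(V₂²−V₁²)).
√(V₂²−V₁²) = √(3323² − 1751²) = 2824.2 m/s.
h = 0.0503 s × 1751 × 3323 / (2 × 2824.2) = 51.81 m.

51.8 m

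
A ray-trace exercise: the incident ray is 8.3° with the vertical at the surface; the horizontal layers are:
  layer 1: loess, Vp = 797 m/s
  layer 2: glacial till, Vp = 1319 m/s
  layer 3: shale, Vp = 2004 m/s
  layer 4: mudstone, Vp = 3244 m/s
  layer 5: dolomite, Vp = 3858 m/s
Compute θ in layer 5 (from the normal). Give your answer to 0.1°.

Ray parameter p = sin 8.3° / 797 = 1.8112e-04 s/m.
sin θ_5 = p·V_5 = 1.8112e-04 × 3858 = 0.6988.
θ_5 = arcsin 0.6988 = 44.33°.

44.3°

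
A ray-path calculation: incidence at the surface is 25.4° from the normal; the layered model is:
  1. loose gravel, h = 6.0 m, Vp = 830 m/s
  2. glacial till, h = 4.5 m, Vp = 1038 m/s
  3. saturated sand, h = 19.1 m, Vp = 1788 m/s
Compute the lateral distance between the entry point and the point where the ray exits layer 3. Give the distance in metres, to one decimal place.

p = sin θ₁/V₁ = sin 25.4°/830 = 5.1679e-04 s/m is conserved through the stack.
Layer 1: θ = 25.40°; offset = 6.0·tan 25.40° = 2.849 m.
Layer 2: sin θ = p·1038 = 0.5364 → θ = 32.44°; offset = 4.5·tan 32.44° = 2.860 m.
Layer 3: sin θ = p·1788 = 0.9240 → θ = 67.52°; offset = 19.1·tan 67.52° = 46.159 m.
Summing the layer offsets gives 51.868 m.

51.9 m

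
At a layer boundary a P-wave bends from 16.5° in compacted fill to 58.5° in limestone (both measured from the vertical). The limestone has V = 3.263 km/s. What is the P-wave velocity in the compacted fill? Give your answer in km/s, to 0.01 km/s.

Snell's law: sin 16.5°/V₁ = sin 58.5°/V₂.
V₁ = V₂·sin 16.5°/sin 58.5° = 3.263 × 0.3331 = 1.09 km/s.

1.09 km/s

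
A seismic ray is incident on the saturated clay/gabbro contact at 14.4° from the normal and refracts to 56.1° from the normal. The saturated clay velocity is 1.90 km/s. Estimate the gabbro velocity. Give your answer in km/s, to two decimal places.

Snell's law: sin 14.4°/V₁ = sin 56.1°/V₂.
V₂ = V₁·sin 56.1°/sin 14.4° = 1.90 × 3.3375 = 6.34 km/s.

6.34 km/s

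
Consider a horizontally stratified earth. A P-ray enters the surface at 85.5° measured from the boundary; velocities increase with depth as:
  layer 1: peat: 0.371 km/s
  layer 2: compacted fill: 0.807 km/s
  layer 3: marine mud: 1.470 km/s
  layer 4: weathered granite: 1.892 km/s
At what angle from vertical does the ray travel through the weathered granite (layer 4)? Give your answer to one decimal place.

From the normal: θ₁ = 90° − 85.5° = 4.5°.
Snell's law across each interface conserves sin θ / V, so sin θ_4 = V_4·sin θ₁/V₁.
sin θ_4 = 1.892 × sin 4.5° / 0.371 = 0.4001.
θ_4 = arcsin 0.4001 = 23.59°.

23.6°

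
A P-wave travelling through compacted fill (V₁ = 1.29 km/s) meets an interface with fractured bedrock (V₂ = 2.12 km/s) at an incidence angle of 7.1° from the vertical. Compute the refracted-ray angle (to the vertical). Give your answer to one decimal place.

Snell's law: sin θ₂ = (V₂/V₁)·sin θ₁ = (2.12/1.29)·sin 7.1° = 0.2031.
θ₂ = arcsin 0.2031 = 11.72° from the normal.

11.7°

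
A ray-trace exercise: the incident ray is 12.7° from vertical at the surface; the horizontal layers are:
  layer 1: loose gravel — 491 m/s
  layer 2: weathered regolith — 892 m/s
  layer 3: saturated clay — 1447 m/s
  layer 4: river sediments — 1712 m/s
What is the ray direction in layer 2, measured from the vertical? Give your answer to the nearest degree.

Ray parameter p = sin 12.7° / 491 = 4.4775e-04 s/m.
sin θ_2 = p·V_2 = 4.4775e-04 × 892 = 0.3994.
θ_2 = 23.54° from the vertical.

24°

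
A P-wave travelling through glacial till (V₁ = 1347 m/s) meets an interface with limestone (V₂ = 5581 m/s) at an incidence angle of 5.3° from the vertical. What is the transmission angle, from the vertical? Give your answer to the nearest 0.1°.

22.5°

sin θ₁/V₁ = sin θ₂/V₂ ⇒ sin θ₂ = 5581·sin 5.3°/1347 = 5581·0.0924/1347 = 0.3827.
θ₂ = sin⁻¹(0.3827) = 22.50° (from vertical).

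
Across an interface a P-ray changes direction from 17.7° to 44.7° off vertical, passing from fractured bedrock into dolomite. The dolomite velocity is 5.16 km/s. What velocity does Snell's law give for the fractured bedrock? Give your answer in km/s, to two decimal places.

sin 17.7° = 0.3040; sin 44.7° = 0.7034.
V₁ = V₂·(sin θ₁/sin θ₂) = 5.16·(0.3040/0.7034) = 2.23 km/s.

2.23 km/s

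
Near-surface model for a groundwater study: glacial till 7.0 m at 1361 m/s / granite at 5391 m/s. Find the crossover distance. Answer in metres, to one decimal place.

θ_c = arcsin(1361/5391) = 14.62°, so cos θ_c = 0.9676 and tᵢ = 2h cos θ_c/V₁ = 0.0100 s.
At crossover x/V₁ = x/V₂ + tᵢ ⇒ x = tᵢ/(1/V₁ − 1/V₂) = 0.00995/(7.3475e-04 − 1.8549e-04) = 18.12 m.

18.1 m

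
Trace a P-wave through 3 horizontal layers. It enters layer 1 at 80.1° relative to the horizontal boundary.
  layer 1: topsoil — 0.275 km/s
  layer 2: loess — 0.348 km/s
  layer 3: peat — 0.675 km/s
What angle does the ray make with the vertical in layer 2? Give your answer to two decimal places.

From the normal: θ₁ = 90° − 80.1° = 9.9°.
Snell's law across each interface conserves sin θ / V, so sin θ_2 = V_2·sin θ₁/V₁.
sin θ_2 = 0.348 × sin 9.9° / 0.275 = 0.2176.
θ_2 = arcsin 0.2176 = 12.57°.

12.57°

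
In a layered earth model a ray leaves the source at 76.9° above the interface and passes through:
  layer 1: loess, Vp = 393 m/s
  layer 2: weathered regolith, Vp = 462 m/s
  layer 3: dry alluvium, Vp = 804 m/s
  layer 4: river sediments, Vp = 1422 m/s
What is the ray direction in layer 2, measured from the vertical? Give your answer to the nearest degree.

From the normal: θ₁ = 90° − 76.9° = 13.1°.
Ray parameter p = sin 13.1° / 393 = 5.7672e-04 s/m.
sin θ_2 = p·V_2 = 5.7672e-04 × 462 = 0.2664.
θ_2 = arcsin 0.2664 = 15.45°.

15°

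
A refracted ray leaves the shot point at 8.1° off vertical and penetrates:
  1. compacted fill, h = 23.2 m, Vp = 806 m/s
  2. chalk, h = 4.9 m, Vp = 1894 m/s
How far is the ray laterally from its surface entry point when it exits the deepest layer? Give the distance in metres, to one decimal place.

Apply Snell's law at each interface; in layer i the horizontal offset is hᵢ·tan θᵢ.
Layer 1: θ = 8.10°; offset = 23.2·tan 8.10° = 3.302 m.
Layer 2: sin θ = 1894·sin 8.1°/806 = 0.3311, θ = 19.34°; offset = 4.9·tan 19.34° = 1.719 m.
Summing the layer offsets gives 5.021 m.

5.0 m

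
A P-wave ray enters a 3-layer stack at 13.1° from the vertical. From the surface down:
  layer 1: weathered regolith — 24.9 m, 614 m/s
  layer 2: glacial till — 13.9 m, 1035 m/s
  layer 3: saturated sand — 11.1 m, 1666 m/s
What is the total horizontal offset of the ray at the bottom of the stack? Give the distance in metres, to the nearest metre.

Ray parameter p = sin 13.1° / 614 m/s = 3.6914e-04 s/m.
Layer 1: θ = 13.10°; offset = 24.9·tan 13.10° = 5.794 m.
Layer 2: sin θ = p·1035 = 0.3821 → θ = 22.46°; offset = 13.9·tan 22.46° = 5.747 m.
Layer 3: sin θ = p·1666 = 0.6150 → θ = 37.95°; offset = 11.1·tan 37.95° = 8.657 m.
Σ offsets = 20.198 m.

20 m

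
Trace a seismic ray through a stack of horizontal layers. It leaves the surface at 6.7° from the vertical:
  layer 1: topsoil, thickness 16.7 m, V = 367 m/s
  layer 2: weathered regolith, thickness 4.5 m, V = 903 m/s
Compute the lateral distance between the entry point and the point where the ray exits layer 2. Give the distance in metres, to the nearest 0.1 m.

p = sin θ₁/V₁ = sin 6.7°/367 = 3.1790e-04 s/m is conserved through the stack.
Layer 1: θ = 6.70°; offset = 16.7·tan 6.70° = 1.962 m.
Layer 2: sin θ = p·903 = 0.2871 → θ = 16.68°; offset = 4.5·tan 16.68° = 1.349 m.
Σ offsets = 3.310 m.

3.3 m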